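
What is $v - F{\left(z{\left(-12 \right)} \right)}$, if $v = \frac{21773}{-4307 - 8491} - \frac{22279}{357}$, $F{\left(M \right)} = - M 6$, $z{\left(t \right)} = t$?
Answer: $- \frac{207286465}{1522962} \approx -136.11$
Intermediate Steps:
$F{\left(M \right)} = - 6 M$
$v = - \frac{97633201}{1522962}$ ($v = \frac{21773}{-4307 - 8491} - \frac{22279}{357} = \frac{21773}{-12798} - \frac{22279}{357} = 21773 \left(- \frac{1}{12798}\right) - \frac{22279}{357} = - \frac{21773}{12798} - \frac{22279}{357} = - \frac{97633201}{1522962} \approx -64.107$)
$v - F{\left(z{\left(-12 \right)} \right)} = - \frac{97633201}{1522962} - \left(-6\right) \left(-12\right) = - \frac{97633201}{1522962} - 72 = - \frac{207286465}{1522962}$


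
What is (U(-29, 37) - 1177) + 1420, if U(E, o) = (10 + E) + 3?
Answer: 227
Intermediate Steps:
U(E, o) = 13 + E
(U(-29, 37) - 1177) + 1420 = ((13 - 29) - 1177) + 1420 = (-16 - 1177) + 1420 = -1193 + 1420 = 227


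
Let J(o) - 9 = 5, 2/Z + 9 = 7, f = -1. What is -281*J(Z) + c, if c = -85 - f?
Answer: -4018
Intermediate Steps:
Z = -1 (Z = 2/(-9 + 7) = 2/(-2) = 2*(-1/2) = -1)
J(o) = 14 (J(o) = 9 + 5 = 14)
c = -84 (c = -85 - 1*(-1) = -85 + 1 = -84)
-281*J(Z) + c = -281*14 - 84 = -3934 - 84 = -4018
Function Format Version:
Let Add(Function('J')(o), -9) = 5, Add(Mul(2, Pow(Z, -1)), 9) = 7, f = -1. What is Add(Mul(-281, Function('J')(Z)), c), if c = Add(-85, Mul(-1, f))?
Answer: -4018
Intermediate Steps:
Z = -1 (Z = Mul(2, Pow(Add(-9, 7), -1)) = Mul(2, Pow(-2, -1)) = Mul(2, Rational(-1, 2)) = -1)
Function('J')(o) = 14 (Function('J')(o) = Add(9, 5) = 14)
c = -84 (c = Add(-85, Mul(-1, -1)) = Add(-85, 1) = -84)
Add(Mul(-281, Function('J')(Z)), c) = Add(Mul(-281, 14), -84) = Add(-3934, -84) = -4018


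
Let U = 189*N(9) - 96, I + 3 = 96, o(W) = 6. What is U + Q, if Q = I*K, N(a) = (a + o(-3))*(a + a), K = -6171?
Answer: -522969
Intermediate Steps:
N(a) = 2*a*(6 + a) (N(a) = (a + 6)*(a + a) = (6 + a)*(2*a) = 2*a*(6 + a))
I = 93 (I = -3 + 96 = 93)
Q = -573903 (Q = 93*(-6171) = -573903)
U = 50934 (U = 189*(2*9*(6 + 9)) - 96 = 189*(2*9*15) - 96 = 189*270 - 96 = 51030 - 96 = 50934)
U + Q = 50934 - 573903 = -522969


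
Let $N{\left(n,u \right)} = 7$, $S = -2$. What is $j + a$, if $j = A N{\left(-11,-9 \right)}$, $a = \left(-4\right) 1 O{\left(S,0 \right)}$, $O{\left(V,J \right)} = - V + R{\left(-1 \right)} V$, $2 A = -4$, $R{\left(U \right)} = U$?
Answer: $-30$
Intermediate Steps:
$A = -2$ ($A = \frac{1}{2} \left(-4\right) = -2$)
$O{\left(V,J \right)} = - 2 V$ ($O{\left(V,J \right)} = - V - V = - 2 V$)
$a = -16$ ($a = \left(-4\right) 1 \left(\left(-2\right) \left(-2\right)\right) = \left(-4\right) 4 = -16$)
$j = -14$ ($j = \left(-2\right) 7 = -14$)
$j + a = -14 - 16 = -30$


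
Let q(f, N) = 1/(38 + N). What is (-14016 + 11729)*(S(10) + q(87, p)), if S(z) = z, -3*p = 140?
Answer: -587759/26 ≈ -22606.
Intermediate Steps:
p = -140/3 (p = -⅓*140 = -140/3 ≈ -46.667)
(-14016 + 11729)*(S(10) + q(87, p)) = (-14016 + 11729)*(10 + 1/(38 - 140/3)) = -2287*(10 + 1/(-26/3)) = -2287*(10 - 3/26) = -2287*257/26 = -587759/26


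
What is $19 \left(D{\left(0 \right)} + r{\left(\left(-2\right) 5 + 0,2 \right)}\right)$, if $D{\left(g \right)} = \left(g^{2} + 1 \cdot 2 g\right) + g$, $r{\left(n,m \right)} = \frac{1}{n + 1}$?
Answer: $- \frac{19}{9} \approx -2.1111$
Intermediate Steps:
$r{\left(n,m \right)} = \frac{1}{1 + n}$
$D{\left(g \right)} = g^{2} + 3 g$ ($D{\left(g \right)} = \left(g^{2} + 2 g\right) + g = g^{2} + 3 g$)
$19 \left(D{\left(0 \right)} + r{\left(\left(-2\right) 5 + 0,2 \right)}\right) = 19 \left(0 \left(3 + 0\right) + \frac{1}{1 + \left(\left(-2\right) 5 + 0\right)}\right) = 19 \left(0 \cdot 3 + \frac{1}{1 + \left(-10 + 0\right)}\right) = 19 \left(0 + \frac{1}{1 - 10}\right) = 19 \left(0 + \frac{1}{-9}\right) = 19 \left(0 - \frac{1}{9}\right) = 19 \left(- \frac{1}{9}\right) = - \frac{19}{9}$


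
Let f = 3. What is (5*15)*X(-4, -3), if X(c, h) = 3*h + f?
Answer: -450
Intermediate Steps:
X(c, h) = 3 + 3*h (X(c, h) = 3*h + 3 = 3 + 3*h)
(5*15)*X(-4, -3) = (5*15)*(3 + 3*(-3)) = 75*(3 - 9) = 75*(-6) = -450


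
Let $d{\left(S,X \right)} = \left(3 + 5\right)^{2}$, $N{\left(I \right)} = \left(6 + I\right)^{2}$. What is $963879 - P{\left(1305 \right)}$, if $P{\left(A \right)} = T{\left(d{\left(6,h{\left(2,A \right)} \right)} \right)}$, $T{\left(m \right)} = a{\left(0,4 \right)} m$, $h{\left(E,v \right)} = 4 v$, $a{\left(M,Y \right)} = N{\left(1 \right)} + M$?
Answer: $960743$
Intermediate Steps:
$a{\left(M,Y \right)} = 49 + M$ ($a{\left(M,Y \right)} = \left(6 + 1\right)^{2} + M = 7^{2} + M = 49 + M$)
$d{\left(S,X \right)} = 64$ ($d{\left(S,X \right)} = 8^{2} = 64$)
$T{\left(m \right)} = 49 m$ ($T{\left(m \right)} = \left(49 + 0\right) m = 49 m$)
$P{\left(A \right)} = 3136$ ($P{\left(A \right)} = 49 \cdot 64 = 3136$)
$963879 - P{\left(1305 \right)} = 963879 - 3136 = 960743$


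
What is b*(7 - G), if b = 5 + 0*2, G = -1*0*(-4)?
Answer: 35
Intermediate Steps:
G = 0 (G = 0*(-4) = 0)
b = 5 (b = 5 + 0 = 5)
b*(7 - G) = 5*(7 - 1*0) = 5*(7 + 0) = 5*7 = 35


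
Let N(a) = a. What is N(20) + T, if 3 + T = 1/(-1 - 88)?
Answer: 1512/89 ≈ 16.989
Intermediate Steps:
T = -268/89 (T = -3 + 1/(-1 - 88) = -3 + 1/(-89) = -3 - 1/89 = -268/89 ≈ -3.0112)
N(20) + T = 20 - 268/89 = 1512/89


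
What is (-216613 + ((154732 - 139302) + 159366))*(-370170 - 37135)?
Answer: 17032273185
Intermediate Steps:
(-216613 + ((154732 - 139302) + 159366))*(-370170 - 37135) = (-216613 + (15430 + 159366))*(-407305) = (-216613 + 174796)*(-407305) = -41817*(-407305) = 17032273185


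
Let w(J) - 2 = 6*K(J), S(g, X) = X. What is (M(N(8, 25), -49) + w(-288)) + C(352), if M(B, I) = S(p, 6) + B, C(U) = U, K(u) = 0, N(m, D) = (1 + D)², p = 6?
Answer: 1036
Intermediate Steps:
M(B, I) = 6 + B
w(J) = 2 (w(J) = 2 + 6*0 = 2 + 0 = 2)
(M(N(8, 25), -49) + w(-288)) + C(352) = ((6 + (1 + 25)²) + 2) + 352 = ((6 + 26²) + 2) + 352 = ((6 + 676) + 2) + 352 = (682 + 2) + 352 = 684 + 352 = 1036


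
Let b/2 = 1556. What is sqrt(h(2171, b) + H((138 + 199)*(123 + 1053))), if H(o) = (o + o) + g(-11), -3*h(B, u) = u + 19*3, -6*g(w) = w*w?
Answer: sqrt(3166190)/2 ≈ 889.69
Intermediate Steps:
g(w) = -w**2/6 (g(w) = -w*w/6 = -w**2/6)
b = 3112 (b = 2*1556 = 3112)
h(B, u) = -19 - u/3 (h(B, u) = -(u + 19*3)/3 = -(u + 57)/3 = -(57 + u)/3 = -19 - u/3)
H(o) = -121/6 + 2*o (H(o) = (o + o) - 1/6*(-11)**2 = 2*o - 1/6*121 = 2*o - 121/6 = -121/6 + 2*o)
sqrt(h(2171, b) + H((138 + 199)*(123 + 1053))) = sqrt((-19 - 1/3*3112) + (-121/6 + 2*((138 + 199)*(123 + 1053)))) = sqrt((-19 - 3112/3) + (-121/6 + 2*(337*1176))) = sqrt(-3169/3 + (-121/6 + 2*396312)) = sqrt(-3169/3 + (-121/6 + 792624)) = sqrt(-3169/3 + 4755623/6) = sqrt(1583095/2) = sqrt(3166190)/2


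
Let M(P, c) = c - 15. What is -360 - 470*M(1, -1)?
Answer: 7160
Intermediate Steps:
M(P, c) = -15 + c
-360 - 470*M(1, -1) = -360 - 470*(-15 - 1) = -360 - 470*(-16) = -360 + 7520 = 7160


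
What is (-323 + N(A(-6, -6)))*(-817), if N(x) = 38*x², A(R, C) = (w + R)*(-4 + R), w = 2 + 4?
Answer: 263891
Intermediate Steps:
w = 6
A(R, C) = (-4 + R)*(6 + R) (A(R, C) = (6 + R)*(-4 + R) = (-4 + R)*(6 + R))
(-323 + N(A(-6, -6)))*(-817) = (-323 + 38*(-24 + (-6)² + 2*(-6))²)*(-817) = (-323 + 38*(-24 + 36 - 12)²)*(-817) = (-323 + 38*0²)*(-817) = (-323 + 38*0)*(-817) = (-323 + 0)*(-817) = -323*(-817) = 263891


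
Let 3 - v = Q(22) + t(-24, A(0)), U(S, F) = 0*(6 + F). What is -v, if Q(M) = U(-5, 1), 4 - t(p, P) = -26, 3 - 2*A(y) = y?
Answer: 27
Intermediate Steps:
A(y) = 3/2 - y/2
U(S, F) = 0
t(p, P) = 30 (t(p, P) = 4 - 1*(-26) = 4 + 26 = 30)
Q(M) = 0
v = -27 (v = 3 - (0 + 30) = 3 - 1*30 = 3 - 30 = -27)
-v = -1*(-27) = 27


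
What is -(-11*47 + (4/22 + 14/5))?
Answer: 28271/55 ≈ 514.02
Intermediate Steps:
-(-11*47 + (4/22 + 14/5)) = -(-517 + (4*(1/22) + 14*(⅕))) = -(-517 + (2/11 + 14/5)) = -(-517 + 164/55) = -1*(-28271/55) = 28271/55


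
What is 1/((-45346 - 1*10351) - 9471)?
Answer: -1/65168 ≈ -1.5345e-5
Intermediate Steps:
1/((-45346 - 1*10351) - 9471) = 1/((-45346 - 10351) - 9471) = 1/(-55697 - 9471) = 1/(-65168) = -1/65168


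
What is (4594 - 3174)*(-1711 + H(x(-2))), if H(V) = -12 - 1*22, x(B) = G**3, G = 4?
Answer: -2477900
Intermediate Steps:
x(B) = 64 (x(B) = 4**3 = 64)
H(V) = -34 (H(V) = -12 - 22 = -34)
(4594 - 3174)*(-1711 + H(x(-2))) = (4594 - 3174)*(-1711 - 34) = 1420*(-1745) = -2477900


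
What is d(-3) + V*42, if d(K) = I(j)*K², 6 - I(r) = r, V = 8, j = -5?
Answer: 435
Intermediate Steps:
I(r) = 6 - r
d(K) = 11*K² (d(K) = (6 - 1*(-5))*K² = (6 + 5)*K² = 11*K²)
d(-3) + V*42 = 11*(-3)² + 8*42 = 11*9 + 336 = 99 + 336 = 435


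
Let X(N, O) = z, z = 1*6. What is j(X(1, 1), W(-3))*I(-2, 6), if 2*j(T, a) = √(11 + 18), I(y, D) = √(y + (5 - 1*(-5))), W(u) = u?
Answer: √58 ≈ 7.6158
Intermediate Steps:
I(y, D) = √(10 + y) (I(y, D) = √(y + (5 + 5)) = √(y + 10) = √(10 + y))
z = 6
X(N, O) = 6
j(T, a) = √29/2 (j(T, a) = √(11 + 18)/2 = √29/2)
j(X(1, 1), W(-3))*I(-2, 6) = (√29/2)*√(10 - 2) = (√29/2)*√8 = (√29/2)*(2*√2) = √58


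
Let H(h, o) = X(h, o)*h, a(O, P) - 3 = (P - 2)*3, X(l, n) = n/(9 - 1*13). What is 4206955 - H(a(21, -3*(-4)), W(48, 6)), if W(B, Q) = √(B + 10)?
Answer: 4206955 + 33*√58/4 ≈ 4.2070e+6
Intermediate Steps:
X(l, n) = -n/4 (X(l, n) = n/(9 - 13) = n/(-4) = n*(-¼) = -n/4)
W(B, Q) = √(10 + B)
a(O, P) = -3 + 3*P (a(O, P) = 3 + (P - 2)*3 = 3 + (-2 + P)*3 = 3 + (-6 + 3*P) = -3 + 3*P)
H(h, o) = -h*o/4 (H(h, o) = (-o/4)*h = -h*o/4)
4206955 - H(a(21, -3*(-4)), W(48, 6)) = 4206955 - (-1)*(-3 + 3*(-3*(-4)))*√(10 + 48)/4 = 4206955 - (-1)*(-3 + 3*12)*√58/4 = 4206955 - (-1)*(-3 + 36)*√58/4 = 4206955 - (-1)*33*√58/4 = 4206955 - (-33)*√58/4 = 4206955 + 33*√58/4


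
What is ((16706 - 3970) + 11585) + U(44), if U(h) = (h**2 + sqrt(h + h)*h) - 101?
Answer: 26156 + 88*sqrt(22) ≈ 26569.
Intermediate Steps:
U(h) = -101 + h**2 + sqrt(2)*h**(3/2) (U(h) = (h**2 + sqrt(2*h)*h) - 101 = (h**2 + (sqrt(2)*sqrt(h))*h) - 101 = (h**2 + sqrt(2)*h**(3/2)) - 101 = -101 + h**2 + sqrt(2)*h**(3/2))
((16706 - 3970) + 11585) + U(44) = ((16706 - 3970) + 11585) + (-101 + 44**2 + sqrt(2)*44**(3/2)) = (12736 + 11585) + (-101 + 1936 + sqrt(2)*(88*sqrt(11))) = 24321 + (-101 + 1936 + 88*sqrt(22)) = 24321 + (1835 + 88*sqrt(22)) = 26156 + 88*sqrt(22)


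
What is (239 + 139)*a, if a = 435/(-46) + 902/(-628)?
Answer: -14868252/3611 ≈ -4117.5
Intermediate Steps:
a = -39334/3611 (a = 435*(-1/46) + 902*(-1/628) = -435/46 - 451/314 = -39334/3611 ≈ -10.893)
(239 + 139)*a = (239 + 139)*(-39334/3611) = 378*(-39334/3611) = -14868252/3611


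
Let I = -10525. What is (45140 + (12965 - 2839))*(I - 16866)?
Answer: -1513791006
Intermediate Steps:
(45140 + (12965 - 2839))*(I - 16866) = (45140 + (12965 - 2839))*(-10525 - 16866) = (45140 + 10126)*(-27391) = 55266*(-27391) = -1513791006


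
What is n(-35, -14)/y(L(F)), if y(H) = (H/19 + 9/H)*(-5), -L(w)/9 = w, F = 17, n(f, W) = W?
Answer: -2261/6550 ≈ -0.34519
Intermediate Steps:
L(w) = -9*w
y(H) = -45/H - 5*H/19 (y(H) = (H*(1/19) + 9/H)*(-5) = (H/19 + 9/H)*(-5) = (9/H + H/19)*(-5) = -45/H - 5*H/19)
n(-35, -14)/y(L(F)) = -14/(-45/((-9*17)) - (-45)*17/19) = -14/(-45/(-153) - 5/19*(-153)) = -14/(-45*(-1/153) + 765/19) = -14/(5/17 + 765/19) = -14/13100/323 = -14*323/13100 = -2261/6550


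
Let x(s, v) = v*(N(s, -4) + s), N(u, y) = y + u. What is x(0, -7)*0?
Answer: 0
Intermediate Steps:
N(u, y) = u + y
x(s, v) = v*(-4 + 2*s) (x(s, v) = v*((s - 4) + s) = v*((-4 + s) + s) = v*(-4 + 2*s))
x(0, -7)*0 = (2*(-7)*(-2 + 0))*0 = (2*(-7)*(-2))*0 = 28*0 = 0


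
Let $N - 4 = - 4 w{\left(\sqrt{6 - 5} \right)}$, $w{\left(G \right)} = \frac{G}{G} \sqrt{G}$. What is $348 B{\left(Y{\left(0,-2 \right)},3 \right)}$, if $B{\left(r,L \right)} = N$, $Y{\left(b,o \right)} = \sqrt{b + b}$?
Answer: $0$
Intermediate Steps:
$w{\left(G \right)} = \sqrt{G}$ ($w{\left(G \right)} = 1 \sqrt{G} = \sqrt{G}$)
$Y{\left(b,o \right)} = \sqrt{2} \sqrt{b}$ ($Y{\left(b,o \right)} = \sqrt{2 b} = \sqrt{2} \sqrt{b}$)
$N = 0$ ($N = 4 - 4 \sqrt{\sqrt{6 - 5}} = 4 - 4 \sqrt{\sqrt{1}} = 4 - 4 \sqrt{1} = 4 - 4 = 0$)
$B{\left(r,L \right)} = 0$
$348 B{\left(Y{\left(0,-2 \right)},3 \right)} = 348 \cdot 0 = 0$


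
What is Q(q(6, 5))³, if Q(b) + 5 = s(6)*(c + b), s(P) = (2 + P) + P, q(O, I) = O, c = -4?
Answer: 12167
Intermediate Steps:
s(P) = 2 + 2*P
Q(b) = -61 + 14*b (Q(b) = -5 + (2 + 2*6)*(-4 + b) = -5 + (2 + 12)*(-4 + b) = -5 + 14*(-4 + b) = -5 + (-56 + 14*b) = -61 + 14*b)
Q(q(6, 5))³ = (-61 + 14*6)³ = (-61 + 84)³ = 23³ = 12167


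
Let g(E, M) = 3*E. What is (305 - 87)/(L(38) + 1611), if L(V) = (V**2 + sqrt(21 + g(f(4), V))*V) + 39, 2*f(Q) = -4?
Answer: 168623/2387794 - 2071*sqrt(15)/2387794 ≈ 0.067260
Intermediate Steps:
f(Q) = -2 (f(Q) = (1/2)*(-4) = -2)
L(V) = 39 + V**2 + V*sqrt(15) (L(V) = (V**2 + sqrt(21 + 3*(-2))*V) + 39 = (V**2 + sqrt(21 - 6)*V) + 39 = (V**2 + sqrt(15)*V) + 39 = (V**2 + V*sqrt(15)) + 39 = 39 + V**2 + V*sqrt(15))
(305 - 87)/(L(38) + 1611) = (305 - 87)/((39 + 38**2 + 38*sqrt(15)) + 1611) = 218/((39 + 1444 + 38*sqrt(15)) + 1611) = 218/((1483 + 38*sqrt(15)) + 1611) = 218/(3094 + 38*sqrt(15))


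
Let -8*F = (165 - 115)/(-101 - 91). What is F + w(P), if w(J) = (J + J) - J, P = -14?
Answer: -10727/768 ≈ -13.967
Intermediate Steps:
w(J) = J (w(J) = 2*J - J = J)
F = 25/768 (F = -(165 - 115)/(8*(-101 - 91)) = -25/(4*(-192)) = -25*(-1)/(4*192) = -⅛*(-25/96) = 25/768 ≈ 0.032552)
F + w(P) = 25/768 - 14 = -10727/768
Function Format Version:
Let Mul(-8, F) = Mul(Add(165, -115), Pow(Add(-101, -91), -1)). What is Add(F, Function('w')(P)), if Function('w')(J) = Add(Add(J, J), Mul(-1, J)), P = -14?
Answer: Rational(-10727, 768) ≈ -13.967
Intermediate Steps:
Function('w')(J) = J (Function('w')(J) = Add(Mul(2, J), Mul(-1, J)) = J)
F = Rational(25, 768) (F = Mul(Rational(-1, 8), Mul(Add(165, -115), Pow(Add(-101, -91), -1))) = Mul(Rational(-1, 8), Mul(50, Pow(-192, -1))) = Mul(Rational(-1, 8), Mul(50, Rational(-1, 192))) = Mul(Rational(-1, 8), Rational(-25, 96)) = Rational(25, 768) ≈ 0.032552)
Add(F, Function('w')(P)) = Add(Rational(25, 768), -14) = Rational(-10727, 768)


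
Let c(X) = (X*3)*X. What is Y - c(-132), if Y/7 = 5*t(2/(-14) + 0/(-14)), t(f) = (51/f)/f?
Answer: 35193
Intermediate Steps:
c(X) = 3*X² (c(X) = (3*X)*X = 3*X²)
t(f) = 51/f²
Y = 87465 (Y = 7*(5*(51/(2/(-14) + 0/(-14))²)) = 7*(5*(51/(2*(-1/14) + 0*(-1/14))²)) = 7*(5*(51/(-⅐ + 0)²)) = 7*(5*(51/(-⅐)²)) = 7*(5*(51*49)) = 7*(5*2499) = 7*12495 = 87465)
Y - c(-132) = 87465 - 3*(-132)² = 87465 - 3*17424 = 87465 - 1*52272 = 87465 - 52272 = 35193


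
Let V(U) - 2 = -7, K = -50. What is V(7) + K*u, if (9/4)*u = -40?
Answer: 7955/9 ≈ 883.89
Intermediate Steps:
V(U) = -5 (V(U) = 2 - 7 = -5)
u = -160/9 (u = (4/9)*(-40) = -160/9 ≈ -17.778)
V(7) + K*u = -5 - 50*(-160/9) = -5 + 8000/9 = 7955/9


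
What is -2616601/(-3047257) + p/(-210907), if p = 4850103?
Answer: -14227650850364/642687832099 ≈ -22.138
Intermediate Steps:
-2616601/(-3047257) + p/(-210907) = -2616601/(-3047257) + 4850103/(-210907) = -2616601*(-1/3047257) + 4850103*(-1/210907) = 2616601/3047257 - 4850103/210907 = -14227650850364/642687832099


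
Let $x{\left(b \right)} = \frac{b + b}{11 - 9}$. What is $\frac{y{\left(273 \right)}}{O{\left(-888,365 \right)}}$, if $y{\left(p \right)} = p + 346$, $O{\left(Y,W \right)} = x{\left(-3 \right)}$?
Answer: $- \frac{619}{3} \approx -206.33$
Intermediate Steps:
$x{\left(b \right)} = b$ ($x{\left(b \right)} = \frac{2 b}{2} = 2 b \frac{1}{2} = b$)
$O{\left(Y,W \right)} = -3$
$y{\left(p \right)} = 346 + p$
$\frac{y{\left(273 \right)}}{O{\left(-888,365 \right)}} = \frac{346 + 273}{-3} = 619 \left(- \frac{1}{3}\right) = - \frac{619}{3}$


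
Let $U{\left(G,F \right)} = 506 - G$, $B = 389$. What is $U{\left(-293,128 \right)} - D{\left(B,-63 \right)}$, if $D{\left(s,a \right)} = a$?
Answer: $862$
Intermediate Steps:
$U{\left(-293,128 \right)} - D{\left(B,-63 \right)} = \left(506 - -293\right) - -63 = \left(506 + 293\right) + 63 = 799 + 63 = 862$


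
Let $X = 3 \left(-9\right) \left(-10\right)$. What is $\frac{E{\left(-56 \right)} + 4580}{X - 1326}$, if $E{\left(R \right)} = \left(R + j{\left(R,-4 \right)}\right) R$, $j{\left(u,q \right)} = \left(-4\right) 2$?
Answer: $- \frac{2041}{264} \approx -7.7311$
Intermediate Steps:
$X = 270$ ($X = \left(-27\right) \left(-10\right) = 270$)
$j{\left(u,q \right)} = -8$
$E{\left(R \right)} = R \left(-8 + R\right)$ ($E{\left(R \right)} = \left(R - 8\right) R = \left(-8 + R\right) R = R \left(-8 + R\right)$)
$\frac{E{\left(-56 \right)} + 4580}{X - 1326} = \frac{- 56 \left(-8 - 56\right) + 4580}{270 - 1326} = \frac{\left(-56\right) \left(-64\right) + 4580}{-1056} = \left(3584 + 4580\right) \left(- \frac{1}{1056}\right) = 8164 \left(- \frac{1}{1056}\right) = - \frac{2041}{264}$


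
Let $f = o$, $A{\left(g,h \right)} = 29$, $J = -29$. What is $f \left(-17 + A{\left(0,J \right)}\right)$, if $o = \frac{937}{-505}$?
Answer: $- \frac{11244}{505} \approx -22.265$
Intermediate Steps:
$o = - \frac{937}{505}$ ($o = 937 \left(- \frac{1}{505}\right) = - \frac{937}{505} \approx -1.8554$)
$f = - \frac{937}{505} \approx -1.8554$
$f \left(-17 + A{\left(0,J \right)}\right) = - \frac{937 \left(-17 + 29\right)}{505} = \left(- \frac{937}{505}\right) 12 = - \frac{11244}{505}$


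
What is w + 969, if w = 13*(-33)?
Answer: 540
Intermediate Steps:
w = -429
w + 969 = -429 + 969 = 540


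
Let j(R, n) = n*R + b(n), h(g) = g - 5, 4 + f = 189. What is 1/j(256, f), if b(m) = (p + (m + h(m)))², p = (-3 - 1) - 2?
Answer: 1/176241 ≈ 5.6740e-6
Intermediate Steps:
f = 185 (f = -4 + 189 = 185)
h(g) = -5 + g
p = -6 (p = -4 - 2 = -6)
b(m) = (-11 + 2*m)² (b(m) = (-6 + (m + (-5 + m)))² = (-6 + (-5 + 2*m))² = (-11 + 2*m)²)
j(R, n) = (-11 + 2*n)² + R*n (j(R, n) = n*R + (-11 + 2*n)² = R*n + (-11 + 2*n)² = (-11 + 2*n)² + R*n)
1/j(256, f) = 1/((-11 + 2*185)² + 256*185) = 1/((-11 + 370)² + 47360) = 1/(359² + 47360) = 1/(128881 + 47360) = 1/176241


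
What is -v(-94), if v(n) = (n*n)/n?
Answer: 94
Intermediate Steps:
v(n) = n (v(n) = n**2/n = n)
-v(-94) = -1*(-94) = 94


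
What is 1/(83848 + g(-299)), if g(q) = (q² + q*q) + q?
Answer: 1/262351 ≈ 3.8117e-6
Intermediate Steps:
g(q) = q + 2*q² (g(q) = (q² + q²) + q = 2*q² + q = q + 2*q²)
1/(83848 + g(-299)) = 1/(83848 - 299*(1 + 2*(-299))) = 1/(83848 - 299*(1 - 598)) = 1/(83848 - 299*(-597)) = 1/(83848 + 178503) = 1/262351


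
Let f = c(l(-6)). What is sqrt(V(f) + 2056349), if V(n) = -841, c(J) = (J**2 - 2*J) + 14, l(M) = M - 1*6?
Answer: 2*sqrt(513877) ≈ 1433.7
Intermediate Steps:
l(M) = -6 + M (l(M) = M - 6 = -6 + M)
c(J) = 14 + J**2 - 2*J
f = 182 (f = 14 + (-6 - 6)**2 - 2*(-6 - 6) = 14 + (-12)**2 - 2*(-12) = 14 + 144 + 24 = 182)
sqrt(V(f) + 2056349) = sqrt(-841 + 2056349) = sqrt(2055508) = 2*sqrt(513877)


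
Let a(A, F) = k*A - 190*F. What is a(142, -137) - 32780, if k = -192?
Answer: -34014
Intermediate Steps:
a(A, F) = -192*A - 190*F
a(142, -137) - 32780 = (-192*142 - 190*(-137)) - 32780 = (-27264 + 26030) - 32780 = -1234 - 32780 = -34014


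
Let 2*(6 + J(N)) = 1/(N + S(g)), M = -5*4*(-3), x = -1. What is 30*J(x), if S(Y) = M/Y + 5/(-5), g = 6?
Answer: -1425/8 ≈ -178.13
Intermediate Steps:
M = 60 (M = -20*(-3) = 60)
S(Y) = -1 + 60/Y (S(Y) = 60/Y + 5/(-5) = 60/Y + 5*(-⅕) = 60/Y - 1 = -1 + 60/Y)
J(N) = -6 + 1/(2*(9 + N)) (J(N) = -6 + 1/(2*(N + (60 - 1*6)/6)) = -6 + 1/(2*(N + (60 - 6)/6)) = -6 + 1/(2*(N + (⅙)*54)) = -6 + 1/(2*(N + 9)) = -6 + 1/(2*(9 + N)))
30*J(x) = 30*((-107 - 12*(-1))/(2*(9 - 1))) = 30*((½)*(-107 + 12)/8) = 30*((½)*(⅛)*(-95)) = 30*(-95/16) = -1425/8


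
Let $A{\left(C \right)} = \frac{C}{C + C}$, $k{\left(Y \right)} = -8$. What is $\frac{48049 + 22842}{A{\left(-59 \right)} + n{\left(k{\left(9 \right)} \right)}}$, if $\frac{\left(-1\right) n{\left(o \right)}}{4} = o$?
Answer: $\frac{141782}{65} \approx 2181.3$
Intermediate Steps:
$A{\left(C \right)} = \frac{1}{2}$ ($A{\left(C \right)} = \frac{C}{2 C} = C \frac{1}{2 C} = \frac{1}{2}$)
$n{\left(o \right)} = - 4 o$
$\frac{48049 + 22842}{A{\left(-59 \right)} + n{\left(k{\left(9 \right)} \right)}} = \frac{48049 + 22842}{\frac{1}{2} - -32} = \frac{70891}{\frac{1}{2} + 32} = \frac{70891}{\frac{65}{2}} = 70891 \cdot \frac{2}{65} = \frac{141782}{65}$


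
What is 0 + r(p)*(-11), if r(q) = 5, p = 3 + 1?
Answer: -55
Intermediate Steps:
p = 4
0 + r(p)*(-11) = 0 + 5*(-11) = 0 - 55 = -55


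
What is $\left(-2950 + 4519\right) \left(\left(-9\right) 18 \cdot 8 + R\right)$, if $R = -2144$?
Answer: $-5397360$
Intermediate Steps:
$\left(-2950 + 4519\right) \left(\left(-9\right) 18 \cdot 8 + R\right) = \left(-2950 + 4519\right) \left(\left(-9\right) 18 \cdot 8 - 2144\right) = 1569 \left(\left(-162\right) 8 - 2144\right) = 1569 \left(-1296 - 2144\right) = 1569 \left(-3440\right) = -5397360$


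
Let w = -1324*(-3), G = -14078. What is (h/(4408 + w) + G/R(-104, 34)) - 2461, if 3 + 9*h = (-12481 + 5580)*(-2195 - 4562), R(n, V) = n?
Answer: -1674001013/980460 ≈ -1707.4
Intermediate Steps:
w = 3972
h = 46630054/9 (h = -⅓ + ((-12481 + 5580)*(-2195 - 4562))/9 = -⅓ + (-6901*(-6757))/9 = -⅓ + (⅑)*46630057 = -⅓ + 46630057/9 = 46630054/9 ≈ 5.1811e+6)
(h/(4408 + w) + G/R(-104, 34)) - 2461 = (46630054/(9*(4408 + 3972)) - 14078/(-104)) - 2461 = ((46630054/9)/8380 - 14078*(-1/104)) - 2461 = ((46630054/9)*(1/8380) + 7039/52) - 2461 = (23315027/37710 + 7039/52) - 2461 = 738911047/980460 - 2461 = -1674001013/980460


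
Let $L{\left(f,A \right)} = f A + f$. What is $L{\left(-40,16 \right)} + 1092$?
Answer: $412$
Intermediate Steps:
$L{\left(f,A \right)} = f + A f$ ($L{\left(f,A \right)} = A f + f = f + A f$)
$L{\left(-40,16 \right)} + 1092 = - 40 \left(1 + 16\right) + 1092 = \left(-40\right) 17 + 1092 = -680 + 1092 = 412$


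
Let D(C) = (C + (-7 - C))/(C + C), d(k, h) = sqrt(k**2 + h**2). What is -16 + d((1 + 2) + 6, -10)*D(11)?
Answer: -16 - 7*sqrt(181)/22 ≈ -20.281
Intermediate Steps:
d(k, h) = sqrt(h**2 + k**2)
D(C) = -7/(2*C) (D(C) = -7*1/(2*C) = -7/(2*C))
-16 + d((1 + 2) + 6, -10)*D(11) = -16 + sqrt((-10)**2 + ((1 + 2) + 6)**2)*(-7/2/11) = -16 + sqrt(100 + (3 + 6)**2)*(-7/2*1/11) = -16 + sqrt(100 + 9**2)*(-7/22) = -16 + sqrt(100 + 81)*(-7/22) = -16 + sqrt(181)*(-7/22) = -16 - 7*sqrt(181)/22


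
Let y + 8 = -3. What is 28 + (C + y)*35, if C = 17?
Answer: 238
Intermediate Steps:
y = -11 (y = -8 - 3 = -11)
28 + (C + y)*35 = 28 + (17 - 11)*35 = 28 + 6*35 = 28 + 210 = 238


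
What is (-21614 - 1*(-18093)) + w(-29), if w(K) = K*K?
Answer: -2680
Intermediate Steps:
w(K) = K**2
(-21614 - 1*(-18093)) + w(-29) = (-21614 - 1*(-18093)) + (-29)**2 = (-21614 + 18093) + 841 = -3521 + 841 = -2680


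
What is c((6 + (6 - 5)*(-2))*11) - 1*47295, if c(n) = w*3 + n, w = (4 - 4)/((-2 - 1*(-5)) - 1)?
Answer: -47251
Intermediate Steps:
w = 0 (w = 0/((-2 + 5) - 1) = 0/(3 - 1) = 0/2 = 0*(1/2) = 0)
c(n) = n (c(n) = 0*3 + n = 0 + n = n)
c((6 + (6 - 5)*(-2))*11) - 1*47295 = (6 + (6 - 5)*(-2))*11 - 1*47295 = (6 + 1*(-2))*11 - 47295 = (6 - 2)*11 - 47295 = 4*11 - 47295 = 44 - 47295 = -47251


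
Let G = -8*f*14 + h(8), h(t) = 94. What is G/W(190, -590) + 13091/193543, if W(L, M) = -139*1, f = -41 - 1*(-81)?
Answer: 850699247/26902477 ≈ 31.622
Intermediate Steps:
f = 40 (f = -41 + 81 = 40)
W(L, M) = -139
G = -4386 (G = -8*40*14 + 94 = -320*14 + 94 = -4480 + 94 = -4386)
G/W(190, -590) + 13091/193543 = -4386/(-139) + 13091/193543 = -4386*(-1/139) + 13091*(1/193543) = 4386/139 + 13091/193543 = 850699247/26902477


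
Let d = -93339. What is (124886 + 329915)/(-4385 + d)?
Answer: -454801/97724 ≈ -4.6539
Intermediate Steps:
(124886 + 329915)/(-4385 + d) = (124886 + 329915)/(-4385 - 93339) = 454801/(-97724) = 454801*(-1/97724) = -454801/97724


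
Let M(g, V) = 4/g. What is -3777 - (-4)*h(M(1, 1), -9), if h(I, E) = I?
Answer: -3761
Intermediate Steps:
-3777 - (-4)*h(M(1, 1), -9) = -3777 - (-4)*4/1 = -3777 - (-4)*4*1 = -3777 - (-4)*4 = -3777 - 1*(-16) = -3777 + 16 = -3761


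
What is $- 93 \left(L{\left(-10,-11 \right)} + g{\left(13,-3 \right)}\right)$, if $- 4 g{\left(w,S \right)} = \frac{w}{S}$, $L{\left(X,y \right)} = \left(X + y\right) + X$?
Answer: $\frac{11129}{4} \approx 2782.3$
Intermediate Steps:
$L{\left(X,y \right)} = y + 2 X$
$g{\left(w,S \right)} = - \frac{w}{4 S}$ ($g{\left(w,S \right)} = - \frac{w \frac{1}{S}}{4} = - \frac{w}{4 S}$)
$- 93 \left(L{\left(-10,-11 \right)} + g{\left(13,-3 \right)}\right) = - 93 \left(\left(-11 + 2 \left(-10\right)\right) - \frac{13}{4 \left(-3\right)}\right) = - 93 \left(\left(-11 - 20\right) - \frac{13}{4} \left(- \frac{1}{3}\right)\right) = - 93 \left(-31 + \frac{13}{12}\right) = \left(-93\right) \left(- \frac{359}{12}\right) = \frac{11129}{4}$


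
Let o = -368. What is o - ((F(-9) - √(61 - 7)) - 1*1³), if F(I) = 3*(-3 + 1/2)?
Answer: -719/2 + 3*√6 ≈ -352.15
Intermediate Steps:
F(I) = -15/2 (F(I) = 3*(-3 + 1*(½)) = 3*(-3 + ½) = 3*(-5/2) = -15/2)
o - ((F(-9) - √(61 - 7)) - 1*1³) = -368 - ((-15/2 - √(61 - 7)) - 1*1³) = -368 - ((-15/2 - √54) - 1*1) = -368 - ((-15/2 - 3*√6) - 1) = -368 - (-17/2 - 3*√6) = -368 + (17/2 + 3*√6) = -719/2 + 3*√6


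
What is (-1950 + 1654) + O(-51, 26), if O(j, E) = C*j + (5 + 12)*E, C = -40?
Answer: 2186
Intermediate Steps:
O(j, E) = -40*j + 17*E (O(j, E) = -40*j + (5 + 12)*E = -40*j + 17*E)
(-1950 + 1654) + O(-51, 26) = (-1950 + 1654) + (-40*(-51) + 17*26) = -296 + (2040 + 442) = -296 + 2482 = 2186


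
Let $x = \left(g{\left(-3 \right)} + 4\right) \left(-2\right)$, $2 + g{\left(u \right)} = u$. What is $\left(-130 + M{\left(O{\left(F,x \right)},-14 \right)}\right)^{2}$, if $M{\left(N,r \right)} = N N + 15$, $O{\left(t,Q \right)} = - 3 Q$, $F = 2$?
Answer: $6241$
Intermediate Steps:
$g{\left(u \right)} = -2 + u$
$x = 2$ ($x = \left(\left(-2 - 3\right) + 4\right) \left(-2\right) = \left(-5 + 4\right) \left(-2\right) = \left(-1\right) \left(-2\right) = 2$)
$M{\left(N,r \right)} = 15 + N^{2}$ ($M{\left(N,r \right)} = N^{2} + 15 = 15 + N^{2}$)
$\left(-130 + M{\left(O{\left(F,x \right)},-14 \right)}\right)^{2} = \left(-130 + \left(15 + \left(\left(-3\right) 2\right)^{2}\right)\right)^{2} = \left(-130 + \left(15 + \left(-6\right)^{2}\right)\right)^{2} = \left(-130 + \left(15 + 36\right)\right)^{2} = \left(-130 + 51\right)^{2} = \left(-79\right)^{2} = 6241$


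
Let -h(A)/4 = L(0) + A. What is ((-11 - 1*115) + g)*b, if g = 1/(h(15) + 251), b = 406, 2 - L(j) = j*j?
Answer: -9361142/183 ≈ -51154.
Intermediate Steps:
L(j) = 2 - j**2 (L(j) = 2 - j*j = 2 - j**2)
h(A) = -8 - 4*A (h(A) = -4*((2 - 1*0**2) + A) = -4*((2 - 1*0) + A) = -4*((2 + 0) + A) = -4*(2 + A) = -8 - 4*A)
g = 1/183 (g = 1/((-8 - 4*15) + 251) = 1/((-8 - 60) + 251) = 1/(-68 + 251) = 1/183 ≈ 0.0054645)
((-11 - 1*115) + g)*b = ((-11 - 1*115) + 1/183)*406 = ((-11 - 115) + 1/183)*406 = (-126 + 1/183)*406 = -23057/183*406 = -9361142/183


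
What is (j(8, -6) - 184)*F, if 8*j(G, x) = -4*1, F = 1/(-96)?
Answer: 123/64 ≈ 1.9219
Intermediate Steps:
F = -1/96 ≈ -0.010417
j(G, x) = -½ (j(G, x) = (-4*1)/8 = (⅛)*(-4) = -½)
(j(8, -6) - 184)*F = (-½ - 184)*(-1/96) = -369/2*(-1/96) = 123/64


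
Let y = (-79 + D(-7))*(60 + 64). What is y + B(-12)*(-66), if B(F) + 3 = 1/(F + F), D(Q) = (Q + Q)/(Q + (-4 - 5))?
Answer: -37947/4 ≈ -9486.8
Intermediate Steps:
D(Q) = 2*Q/(-9 + Q) (D(Q) = (2*Q)/(Q - 9) = (2*Q)/(-9 + Q) = 2*Q/(-9 + Q))
B(F) = -3 + 1/(2*F) (B(F) = -3 + 1/(F + F) = -3 + 1/(2*F))
y = -19375/2 (y = (-79 + 2*(-7)/(-9 - 7))*(60 + 64) = (-79 + 2*(-7)/(-16))*124 = (-79 + 2*(-7)*(-1/16))*124 = (-79 + 7/8)*124 = -625/8*124 = -19375/2 ≈ -9687.5)
y + B(-12)*(-66) = -19375/2 + (-3 + (½)/(-12))*(-66) = -19375/2 + (-3 + (½)*(-1/12))*(-66) = -19375/2 + (-3 - 1/24)*(-66) = -19375/2 - 73/24*(-66) = -19375/2 + 803/4 = -37947/4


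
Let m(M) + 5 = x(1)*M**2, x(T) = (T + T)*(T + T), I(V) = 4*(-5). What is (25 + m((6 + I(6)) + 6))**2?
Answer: 76176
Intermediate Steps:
I(V) = -20
x(T) = 4*T**2 (x(T) = (2*T)*(2*T) = 4*T**2)
m(M) = -5 + 4*M**2 (m(M) = -5 + (4*1**2)*M**2 = -5 + (4*1)*M**2 = -5 + 4*M**2)
(25 + m((6 + I(6)) + 6))**2 = (25 + (-5 + 4*((6 - 20) + 6)**2))**2 = (25 + (-5 + 4*(-14 + 6)**2))**2 = (25 + (-5 + 4*(-8)**2))**2 = (25 + (-5 + 4*64))**2 = (25 + (-5 + 256))**2 = (25 + 251)**2 = 276**2 = 76176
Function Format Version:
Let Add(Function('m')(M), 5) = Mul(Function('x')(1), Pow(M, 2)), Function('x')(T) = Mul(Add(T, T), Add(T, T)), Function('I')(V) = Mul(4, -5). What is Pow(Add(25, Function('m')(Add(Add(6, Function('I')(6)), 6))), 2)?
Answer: 76176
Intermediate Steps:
Function('I')(V) = -20
Function('x')(T) = Mul(4, Pow(T, 2)) (Function('x')(T) = Mul(Mul(2, T), Mul(2, T)) = Mul(4, Pow(T, 2)))
Function('m')(M) = Add(-5, Mul(4, Pow(M, 2))) (Function('m')(M) = Add(-5, Mul(Mul(4, Pow(1, 2)), Pow(M, 2))) = Add(-5, Mul(Mul(4, 1), Pow(M, 2))) = Add(-5, Mul(4, Pow(M, 2))))
Pow(Add(25, Function('m')(Add(Add(6, Function('I')(6)), 6))), 2) = Pow(Add(25, Add(-5, Mul(4, Pow(Add(Add(6, -20), 6), 2)))), 2) = Pow(Add(25, Add(-5, Mul(4, Pow(Add(-14, 6), 2)))), 2) = Pow(Add(25, Add(-5, Mul(4, Pow(-8, 2)))), 2) = Pow(Add(25, Add(-5, Mul(4, 64))), 2) = Pow(Add(25, Add(-5, 256)), 2) = Pow(Add(25, 251), 2) = Pow(276, 2) = 76176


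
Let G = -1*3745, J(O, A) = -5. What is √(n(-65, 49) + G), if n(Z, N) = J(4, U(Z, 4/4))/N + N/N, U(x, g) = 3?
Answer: I*√183461/7 ≈ 61.189*I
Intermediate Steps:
n(Z, N) = 1 - 5/N (n(Z, N) = -5/N + N/N = -5/N + 1 = 1 - 5/N)
G = -3745
√(n(-65, 49) + G) = √((-5 + 49)/49 - 3745) = √((1/49)*44 - 3745) = √(44/49 - 3745) = √(-183461/49) = I*√183461/7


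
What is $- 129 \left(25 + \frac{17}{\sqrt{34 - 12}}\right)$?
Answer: $-3225 - \frac{2193 \sqrt{22}}{22} \approx -3692.6$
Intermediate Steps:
$- 129 \left(25 + \frac{17}{\sqrt{34 - 12}}\right) = - 129 \left(25 + \frac{17}{\sqrt{22}}\right) = - 129 \left(25 + 17 \frac{\sqrt{22}}{22}\right) = - 129 \left(25 + \frac{17 \sqrt{22}}{22}\right) = -3225 - \frac{2193 \sqrt{22}}{22}$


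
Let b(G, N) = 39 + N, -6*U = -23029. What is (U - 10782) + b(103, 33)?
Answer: -41231/6 ≈ -6871.8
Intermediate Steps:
U = 23029/6 (U = -⅙*(-23029) = 23029/6 ≈ 3838.2)
(U - 10782) + b(103, 33) = (23029/6 - 10782) + (39 + 33) = -41663/6 + 72 = -41231/6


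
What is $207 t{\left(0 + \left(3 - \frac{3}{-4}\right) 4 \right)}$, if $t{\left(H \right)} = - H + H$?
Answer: $0$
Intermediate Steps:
$t{\left(H \right)} = 0$
$207 t{\left(0 + \left(3 - \frac{3}{-4}\right) 4 \right)} = 207 \cdot 0 = 0$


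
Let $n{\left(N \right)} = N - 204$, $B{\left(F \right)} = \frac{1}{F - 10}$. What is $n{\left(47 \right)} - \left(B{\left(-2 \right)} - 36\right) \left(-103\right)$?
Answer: $- \frac{46483}{12} \approx -3873.6$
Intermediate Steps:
$B{\left(F \right)} = \frac{1}{-10 + F}$
$n{\left(N \right)} = -204 + N$
$n{\left(47 \right)} - \left(B{\left(-2 \right)} - 36\right) \left(-103\right) = \left(-204 + 47\right) - \left(\frac{1}{-10 - 2} - 36\right) \left(-103\right) = -157 - \left(\frac{1}{-12} - 36\right) \left(-103\right) = -157 - \left(- \frac{1}{12} - 36\right) \left(-103\right) = -157 - \left(- \frac{433}{12}\right) \left(-103\right) = -157 - \frac{44599}{12} = - \frac{46483}{12}$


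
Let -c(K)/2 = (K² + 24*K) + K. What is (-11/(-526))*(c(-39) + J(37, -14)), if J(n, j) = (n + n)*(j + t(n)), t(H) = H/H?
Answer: -11297/263 ≈ -42.954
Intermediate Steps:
t(H) = 1
J(n, j) = 2*n*(1 + j) (J(n, j) = (n + n)*(j + 1) = (2*n)*(1 + j) = 2*n*(1 + j))
c(K) = -50*K - 2*K² (c(K) = -2*((K² + 24*K) + K) = -2*(K² + 25*K) = -50*K - 2*K²)
(-11/(-526))*(c(-39) + J(37, -14)) = (-11/(-526))*(-2*(-39)*(25 - 39) + 2*37*(1 - 14)) = (-11*(-1/526))*(-2*(-39)*(-14) + 2*37*(-13)) = 11*(-1092 - 962)/526 = (11/526)*(-2054) = -11297/263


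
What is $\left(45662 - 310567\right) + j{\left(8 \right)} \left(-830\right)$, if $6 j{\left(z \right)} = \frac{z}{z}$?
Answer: $- \frac{795130}{3} \approx -2.6504 \cdot 10^{5}$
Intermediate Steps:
$j{\left(z \right)} = \frac{1}{6}$ ($j{\left(z \right)} = \frac{z \frac{1}{z}}{6} = \frac{1}{6} \cdot 1 = \frac{1}{6}$)
$\left(45662 - 310567\right) + j{\left(8 \right)} \left(-830\right) = \left(45662 - 310567\right) + \frac{1}{6} \left(-830\right) = -264905 - \frac{415}{3} = - \frac{795130}{3}$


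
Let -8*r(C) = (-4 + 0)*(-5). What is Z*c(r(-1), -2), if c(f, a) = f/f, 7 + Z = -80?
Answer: -87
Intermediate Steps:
Z = -87 (Z = -7 - 80 = -87)
r(C) = -5/2 (r(C) = -(-4 + 0)*(-5)/8 = -(-1)*(-5)/2 = -1/8*20 = -5/2)
c(f, a) = 1
Z*c(r(-1), -2) = -87*1 = -87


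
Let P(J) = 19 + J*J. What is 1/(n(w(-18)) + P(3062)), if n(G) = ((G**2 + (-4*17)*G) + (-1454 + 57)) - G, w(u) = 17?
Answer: 1/9373582 ≈ 1.0668e-7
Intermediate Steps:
P(J) = 19 + J**2
n(G) = -1397 + G**2 - 69*G (n(G) = ((G**2 - 68*G) - 1397) - G = (-1397 + G**2 - 68*G) - G = -1397 + G**2 - 69*G)
1/(n(w(-18)) + P(3062)) = 1/((-1397 + 17**2 - 69*17) + (19 + 3062**2)) = 1/((-1397 + 289 - 1173) + (19 + 9375844)) = 1/(-2281 + 9375863) = 1/9373582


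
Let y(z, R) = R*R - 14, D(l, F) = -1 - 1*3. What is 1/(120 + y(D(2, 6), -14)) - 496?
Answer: -149791/302 ≈ -496.00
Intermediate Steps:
D(l, F) = -4 (D(l, F) = -1 - 3 = -4)
y(z, R) = -14 + R**2 (y(z, R) = R**2 - 14 = -14 + R**2)
1/(120 + y(D(2, 6), -14)) - 496 = 1/(120 + (-14 + (-14)**2)) - 496 = 1/(120 + (-14 + 196)) - 496 = 1/(120 + 182) - 496 = 1/302 - 496 = -149791/302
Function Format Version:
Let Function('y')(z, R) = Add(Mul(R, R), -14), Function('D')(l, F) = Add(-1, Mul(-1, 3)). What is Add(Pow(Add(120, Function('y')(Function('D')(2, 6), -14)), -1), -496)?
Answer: Rational(-149791, 302) ≈ -496.00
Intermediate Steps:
Function('D')(l, F) = -4 (Function('D')(l, F) = Add(-1, -3) = -4)
Function('y')(z, R) = Add(-14, Pow(R, 2)) (Function('y')(z, R) = Add(Pow(R, 2), -14) = Add(-14, Pow(R, 2)))
Add(Pow(Add(120, Function('y')(Function('D')(2, 6), -14)), -1), -496) = Add(Pow(Add(120, Add(-14, Pow(-14, 2))), -1), -496) = Add(Pow(Add(120, Add(-14, 196)), -1), -496) = Add(Pow(Add(120, 182), -1), -496) = Add(Pow(302, -1), -496) = Add(Rational(1, 302), -496) = Rational(-149791, 302)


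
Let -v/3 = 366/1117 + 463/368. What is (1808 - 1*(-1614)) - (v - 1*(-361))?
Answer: 1260197993/411056 ≈ 3065.8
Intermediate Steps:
v = -1955577/411056 (v = -3*(366/1117 + 463/368) = -3*651859/411056 = -1955577/411056 ≈ -4.7574)
(1808 - 1*(-1614)) - (v - 1*(-361)) = (1808 - 1*(-1614)) - (-1955577/411056 - 1*(-361)) = (1808 + 1614) - (-1955577/411056 + 361) = 3422 - 1*146435639/411056 = 3422 - 146435639/411056 = 1260197993/411056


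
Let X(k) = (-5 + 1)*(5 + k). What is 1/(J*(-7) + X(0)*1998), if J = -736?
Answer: -1/34808 ≈ -2.8729e-5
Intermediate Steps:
X(k) = -20 - 4*k (X(k) = -4*(5 + k) = -20 - 4*k)
1/(J*(-7) + X(0)*1998) = 1/(-736*(-7) + (-20 - 4*0)*1998) = 1/(5152 + (-20 + 0)*1998) = 1/(5152 - 20*1998) = 1/(5152 - 39960) = 1/(-34808) = -1/34808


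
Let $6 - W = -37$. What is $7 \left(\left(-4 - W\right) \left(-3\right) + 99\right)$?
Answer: $1680$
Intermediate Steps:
$W = 43$ ($W = 6 - -37 = 6 + 37 = 43$)
$7 \left(\left(-4 - W\right) \left(-3\right) + 99\right) = 7 \left(\left(-4 - 43\right) \left(-3\right) + 99\right) = 7 \left(\left(-47\right) \left(-3\right) + 99\right) = 7 \left(141 + 99\right) = 7 \cdot 240 = 1680$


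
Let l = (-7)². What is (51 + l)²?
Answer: 10000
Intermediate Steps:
l = 49
(51 + l)² = (51 + 49)² = 100² = 10000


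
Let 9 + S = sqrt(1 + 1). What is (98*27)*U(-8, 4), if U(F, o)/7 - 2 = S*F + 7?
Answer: 1500282 - 148176*sqrt(2) ≈ 1.2907e+6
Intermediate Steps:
S = -9 + sqrt(2) (S = -9 + sqrt(1 + 1) = -9 + sqrt(2) ≈ -7.5858)
U(F, o) = 63 + 7*F*(-9 + sqrt(2)) (U(F, o) = 14 + 7*((-9 + sqrt(2))*F + 7) = 14 + 7*(F*(-9 + sqrt(2)) + 7) = 14 + 7*(7 + F*(-9 + sqrt(2))) = 14 + (49 + 7*F*(-9 + sqrt(2))) = 63 + 7*F*(-9 + sqrt(2)))
(98*27)*U(-8, 4) = (98*27)*(63 - 7*(-8)*(9 - sqrt(2))) = 2646*(63 + (504 - 56*sqrt(2))) = 2646*(567 - 56*sqrt(2)) = 1500282 - 148176*sqrt(2)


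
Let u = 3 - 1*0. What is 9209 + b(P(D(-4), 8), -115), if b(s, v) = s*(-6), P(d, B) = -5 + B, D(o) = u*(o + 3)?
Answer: 9191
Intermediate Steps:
u = 3 (u = 3 + 0 = 3)
D(o) = 9 + 3*o (D(o) = 3*(o + 3) = 3*(3 + o) = 9 + 3*o)
b(s, v) = -6*s
9209 + b(P(D(-4), 8), -115) = 9209 - 6*(-5 + 8) = 9209 - 6*3 = 9209 - 18 = 9191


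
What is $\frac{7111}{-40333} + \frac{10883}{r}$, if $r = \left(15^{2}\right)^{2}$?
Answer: $\frac{78949664}{2041858125} \approx 0.038666$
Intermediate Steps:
$r = 50625$ ($r = 225^{2} = 50625$)
$\frac{7111}{-40333} + \frac{10883}{r} = \frac{7111}{-40333} + \frac{10883}{50625} = 7111 \left(- \frac{1}{40333}\right) + 10883 \cdot \frac{1}{50625} = - \frac{7111}{40333} + \frac{10883}{50625} = \frac{78949664}{2041858125}$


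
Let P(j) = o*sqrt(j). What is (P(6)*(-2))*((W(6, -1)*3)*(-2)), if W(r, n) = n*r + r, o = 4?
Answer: 0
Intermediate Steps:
W(r, n) = r + n*r
P(j) = 4*sqrt(j)
(P(6)*(-2))*((W(6, -1)*3)*(-2)) = ((4*sqrt(6))*(-2))*(((6*(1 - 1))*3)*(-2)) = (-8*sqrt(6))*(((6*0)*3)*(-2)) = (-8*sqrt(6))*((0*3)*(-2)) = (-8*sqrt(6))*(0*(-2)) = -8*sqrt(6)*0 = 0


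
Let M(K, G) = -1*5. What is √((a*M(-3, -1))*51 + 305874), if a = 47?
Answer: √293889 ≈ 542.12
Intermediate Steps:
M(K, G) = -5
√((a*M(-3, -1))*51 + 305874) = √((47*(-5))*51 + 305874) = √(-235*51 + 305874) = √(-11985 + 305874) = √293889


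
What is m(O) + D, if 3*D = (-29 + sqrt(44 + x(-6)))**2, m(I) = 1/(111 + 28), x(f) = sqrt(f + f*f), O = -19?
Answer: 1/139 + (29 - sqrt(44 + sqrt(30)))**2/3 ≈ 160.84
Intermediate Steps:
x(f) = sqrt(f + f**2)
m(I) = 1/139
D = (-29 + sqrt(44 + sqrt(30)))**2/3 (D = (-29 + sqrt(44 + sqrt(-6*(1 - 6))))**2/3 = (-29 + sqrt(44 + sqrt(-6*(-5))))**2/3 = (-29 + sqrt(44 + sqrt(30)))**2/3 ≈ 160.83)
m(O) + D = 1/139 + (29 - sqrt(44 + sqrt(30)))**2/3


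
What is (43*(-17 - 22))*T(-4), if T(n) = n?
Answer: 6708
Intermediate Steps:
(43*(-17 - 22))*T(-4) = (43*(-17 - 22))*(-4) = (43*(-39))*(-4) = -1677*(-4) = 6708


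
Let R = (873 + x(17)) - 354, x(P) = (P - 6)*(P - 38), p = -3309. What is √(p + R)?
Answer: I*√3021 ≈ 54.964*I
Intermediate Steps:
x(P) = (-38 + P)*(-6 + P) (x(P) = (-6 + P)*(-38 + P) = (-38 + P)*(-6 + P))
R = 288 (R = (873 + (228 + 17² - 44*17)) - 354 = (873 + (228 + 289 - 748)) - 354 = (873 - 231) - 354 = 642 - 354 = 288)
√(p + R) = √(-3309 + 288) = √(-3021) = I*√3021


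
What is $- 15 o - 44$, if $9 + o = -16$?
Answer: $331$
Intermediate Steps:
$o = -25$ ($o = -9 - 16 = -25$)
$- 15 o - 44 = \left(-15\right) \left(-25\right) - 44 = 375 - 44 = 331$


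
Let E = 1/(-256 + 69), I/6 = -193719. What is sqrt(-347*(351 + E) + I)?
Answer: I*sqrt(44904012670)/187 ≈ 1133.2*I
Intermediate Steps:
I = -1162314 (I = 6*(-193719) = -1162314)
E = -1/187 (E = 1/(-187) = -1/187 ≈ -0.0053476)
sqrt(-347*(351 + E) + I) = sqrt(-347*(351 - 1/187) - 1162314) = sqrt(-347*65636/187 - 1162314) = sqrt(-22775692/187 - 1162314) = sqrt(-240128410/187) = I*sqrt(44904012670)/187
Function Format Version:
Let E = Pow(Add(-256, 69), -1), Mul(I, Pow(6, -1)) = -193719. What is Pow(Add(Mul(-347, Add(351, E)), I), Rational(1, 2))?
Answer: Mul(Rational(1, 187), I, Pow(44904012670, Rational(1, 2))) ≈ Mul(1133.2, I)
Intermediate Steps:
I = -1162314 (I = Mul(6, -193719) = -1162314)
E = Rational(-1, 187) (E = Pow(-187, -1) = Rational(-1, 187) ≈ -0.0053476)
Pow(Add(Mul(-347, Add(351, E)), I), Rational(1, 2)) = Pow(Add(Mul(-347, Add(351, Rational(-1, 187))), -1162314), Rational(1, 2)) = Pow(Add(Mul(-347, Rational(65636, 187)), -1162314), Rational(1, 2)) = Pow(Add(Rational(-22775692, 187), -1162314), Rational(1, 2)) = Pow(Rational(-240128410, 187), Rational(1, 2)) = Mul(Rational(1, 187), I, Pow(44904012670, Rational(1, 2)))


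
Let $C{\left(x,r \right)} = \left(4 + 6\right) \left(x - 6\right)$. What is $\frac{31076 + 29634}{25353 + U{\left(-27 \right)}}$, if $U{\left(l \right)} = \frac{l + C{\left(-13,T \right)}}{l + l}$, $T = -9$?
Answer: $\frac{3278340}{1369279} \approx 2.3942$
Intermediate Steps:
$C{\left(x,r \right)} = -60 + 10 x$ ($C{\left(x,r \right)} = 10 \left(-6 + x\right) = -60 + 10 x$)
$U{\left(l \right)} = \frac{-190 + l}{2 l}$ ($U{\left(l \right)} = \frac{l + \left(-60 + 10 \left(-13\right)\right)}{l + l} = \frac{l - 190}{2 l} = \left(l - 190\right) \frac{1}{2 l} = \left(-190 + l\right) \frac{1}{2 l} = \frac{-190 + l}{2 l}$)
$\frac{31076 + 29634}{25353 + U{\left(-27 \right)}} = \frac{31076 + 29634}{25353 + \frac{-190 - 27}{2 \left(-27\right)}} = \frac{60710}{25353 + \frac{1}{2} \left(- \frac{1}{27}\right) \left(-217\right)} = \frac{60710}{25353 + \frac{217}{54}} = \frac{60710}{\frac{1369279}{54}} = 60710 \cdot \frac{54}{1369279} = \frac{3278340}{1369279}$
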